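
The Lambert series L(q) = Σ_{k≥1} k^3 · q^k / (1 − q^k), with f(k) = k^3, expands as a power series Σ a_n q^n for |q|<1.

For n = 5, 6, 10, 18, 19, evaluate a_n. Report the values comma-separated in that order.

d|5:{5,1}  Σf=125+1=126
n=6: 6·1 3·2 2·3 1·6  f→[216+27+8+1]=252
q^10  k|10↦f(k): 1:1 2:8 5:125 10:1000  a_10=1134
q^18  k|18↦f(k): 18:5832 9:729 6:216 3:27 2:8 1:1  a_18=6813
d|19:{19,1}  Σf=6859+1=6860

126, 252, 1134, 6813, 6860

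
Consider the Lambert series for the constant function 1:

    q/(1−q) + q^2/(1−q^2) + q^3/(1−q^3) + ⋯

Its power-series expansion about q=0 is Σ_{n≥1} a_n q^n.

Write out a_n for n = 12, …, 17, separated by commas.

q^12  k|12↦f(k): 1:1 2:1 3:1 4:1 6:1 12:1  a_12=6
[q^13] f(1)=1,f(13)=1 ⇒ 2
[q^14] f(14)=1,f(7)=1,f(2)=1,f(1)=1 ⇒ 4
[q^15] f(15)=1,f(5)=1,f(3)=1,f(1)=1 ⇒ 4
q^16  k|16↦f(k): 16:1 8:1 4:1 2:1 1:1  a_16=5
q^17  k|17↦f(k): 17:1 1:1  a_17=2

6, 2, 4, 4, 5, 2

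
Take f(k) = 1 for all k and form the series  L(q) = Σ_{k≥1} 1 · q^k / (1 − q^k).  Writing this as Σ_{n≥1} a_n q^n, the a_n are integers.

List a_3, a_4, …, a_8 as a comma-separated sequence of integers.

2, 3, 2, 4, 2, 4

q^3  k|3↦f(k): 3:1 1:1  a_3=2
d|4:{1,2,4}  Σf=1+1+1=3
[q^5] f(5)=1,f(1)=1 ⇒ 2
q^6  k|6↦f(k): 1:1 2:1 3:1 6:1  a_6=4
d|7:{1,7}  Σf=1+1=2
n=8: 8·1 4·2 2·4 1·8  f→[1+1+1+1]=4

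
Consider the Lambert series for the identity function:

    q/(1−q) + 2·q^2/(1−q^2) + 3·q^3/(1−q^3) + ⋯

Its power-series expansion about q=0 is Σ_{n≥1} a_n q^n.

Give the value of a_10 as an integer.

a_10 = 18

d|10:{10,5,2,1}  Σf=10+5+2+1=18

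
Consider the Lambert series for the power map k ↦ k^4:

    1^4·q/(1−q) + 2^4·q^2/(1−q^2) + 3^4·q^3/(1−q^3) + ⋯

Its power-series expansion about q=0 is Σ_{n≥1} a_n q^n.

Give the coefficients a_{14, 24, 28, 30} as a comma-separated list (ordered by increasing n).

q^14  k|14↦f(k): 14:38416 7:2401 2:16 1:1  a_14=40834
n=24: 1·24 2·12 3·8 4·6 6·4 8·3 12·2 24·1  f→[1+16+81+256+1296+4096+20736+331776]=358258
[q^28] f(28)=614656,f(14)=38416,f(7)=2401,f(4)=256,f(2)=16,f(1)=1 ⇒ 655746
n=30: 1·30 2·15 3·10 5·6 6·5 10·3 15·2 30·1  f→[1+16+81+625+1296+10000+50625+810000]=872644

40834, 358258, 655746, 872644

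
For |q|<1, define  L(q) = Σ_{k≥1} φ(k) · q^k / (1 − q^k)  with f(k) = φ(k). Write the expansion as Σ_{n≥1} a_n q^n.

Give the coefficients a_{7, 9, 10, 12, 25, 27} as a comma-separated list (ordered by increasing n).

q^7  k|7↦φ(k): 1:1 7:6  a_7=7
d|9:{1,3,9}  Σφ=1+2+6=9
d|10:{1,2,5,10}  Σφ=1+1+4+4=10
d|12:{12,6,4,3,2,1}  Σφ=4+2+2+2+1+1=12
q^25  k|25↦φ(k): 1:1 5:4 25:20  a_25=25
n=27: 1·27 3·9 9·3 27·1  φ→[1+2+6+18]=27

7, 9, 10, 12, 25, 27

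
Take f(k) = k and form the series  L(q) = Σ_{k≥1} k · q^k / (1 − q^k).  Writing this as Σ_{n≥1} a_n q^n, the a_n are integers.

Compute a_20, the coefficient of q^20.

q^20  k|20↦f(k): 1:1 2:2 4:4 5:5 10:10 20:20  a_20=42

a_20 = 42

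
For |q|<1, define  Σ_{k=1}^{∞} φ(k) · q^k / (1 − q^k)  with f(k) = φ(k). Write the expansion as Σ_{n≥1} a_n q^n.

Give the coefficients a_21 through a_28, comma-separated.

q^21  k|21↦φ(k): 21:12 7:6 3:2 1:1  a_21=21
q^22  k|22↦φ(k): 22:10 11:10 2:1 1:1  a_22=22
q^23  k|23↦φ(k): 1:1 23:22  a_23=23
d|24:{24,12,8,6,4,3,2,1}  Σφ=8+4+4+2+2+2+1+1=24
[q^25] φ(25)=20,φ(5)=4,φ(1)=1 ⇒ 25
[q^26] φ(26)=12,φ(13)=12,φ(2)=1,φ(1)=1 ⇒ 26
[q^27] φ(27)=18,φ(9)=6,φ(3)=2,φ(1)=1 ⇒ 27
[q^28] φ(1)=1,φ(2)=1,φ(4)=2,φ(7)=6,φ(14)=6,φ(28)=12 ⇒ 28

21, 22, 23, 24, 25, 26, 27, 28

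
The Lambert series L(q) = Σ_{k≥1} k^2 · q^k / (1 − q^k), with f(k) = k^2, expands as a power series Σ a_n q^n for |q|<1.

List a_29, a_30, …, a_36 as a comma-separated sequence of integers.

n=29: 29·1 1·29  f→[841+1]=842
[q^30] f(30)=900,f(15)=225,f(10)=100,f(6)=36,f(5)=25,f(3)=9,f(2)=4,f(1)=1 ⇒ 1300
n=31: 1·31 31·1  f→[1+961]=962
[q^32] f(1)=1,f(2)=4,f(4)=16,f(8)=64,f(16)=256,f(32)=1024 ⇒ 1365
[q^33] f(1)=1,f(3)=9,f(11)=121,f(33)=1089 ⇒ 1220
d|34:{1,2,17,34}  Σf=1+4+289+1156=1450
d|35:{1,5,7,35}  Σf=1+25+49+1225=1300
[q^36] f(1)=1,f(2)=4,f(3)=9,f(4)=16,f(6)=36,f(9)=81,f(12)=144,f(18)=324,f(36)=1296 ⇒ 1911

842, 1300, 962, 1365, 1220, 1450, 1300, 1911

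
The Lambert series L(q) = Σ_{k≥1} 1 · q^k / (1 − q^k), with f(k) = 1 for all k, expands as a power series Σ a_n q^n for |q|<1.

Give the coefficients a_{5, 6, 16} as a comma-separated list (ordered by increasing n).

2, 4, 5

[q^5] f(5)=1,f(1)=1 ⇒ 2
[q^6] f(1)=1,f(2)=1,f(3)=1,f(6)=1 ⇒ 4
[q^16] f(1)=1,f(2)=1,f(4)=1,f(8)=1,f(16)=1 ⇒ 5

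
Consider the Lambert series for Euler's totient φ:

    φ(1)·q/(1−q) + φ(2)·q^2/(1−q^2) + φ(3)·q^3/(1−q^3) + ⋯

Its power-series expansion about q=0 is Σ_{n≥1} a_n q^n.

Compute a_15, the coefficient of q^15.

[q^15] φ(15)=8,φ(5)=4,φ(3)=2,φ(1)=1 ⇒ 15

a_15 = 15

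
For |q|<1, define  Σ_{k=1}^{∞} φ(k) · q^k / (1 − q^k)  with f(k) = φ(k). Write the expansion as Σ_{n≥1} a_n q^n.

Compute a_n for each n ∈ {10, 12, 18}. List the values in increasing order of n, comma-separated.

n=10: 1·10 2·5 5·2 10·1  φ→[1+1+4+4]=10
n=12: 12·1 6·2 4·3 3·4 2·6 1·12  φ→[4+2+2+2+1+1]=12
q^18  k|18↦φ(k): 18:6 9:6 6:2 3:2 2:1 1:1  a_18=18

10, 12, 18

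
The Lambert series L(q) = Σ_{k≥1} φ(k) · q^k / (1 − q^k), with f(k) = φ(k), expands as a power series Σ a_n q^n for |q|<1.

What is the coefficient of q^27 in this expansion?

q^27  k|27↦φ(k): 1:1 3:2 9:6 27:18  a_27=27

a_27 = 27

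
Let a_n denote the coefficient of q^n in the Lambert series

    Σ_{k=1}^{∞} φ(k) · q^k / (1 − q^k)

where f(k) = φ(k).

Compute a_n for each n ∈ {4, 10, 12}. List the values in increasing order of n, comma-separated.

q^4  k|4↦φ(k): 4:2 2:1 1:1  a_4=4
[q^10] φ(10)=4,φ(5)=4,φ(2)=1,φ(1)=1 ⇒ 10
n=12: 12·1 6·2 4·3 3·4 2·6 1·12  φ→[4+2+2+2+1+1]=12

4, 10, 12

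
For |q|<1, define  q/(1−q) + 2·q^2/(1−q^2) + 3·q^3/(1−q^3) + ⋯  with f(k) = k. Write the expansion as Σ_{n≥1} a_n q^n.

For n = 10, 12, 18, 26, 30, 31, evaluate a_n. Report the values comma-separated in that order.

[q^10] f(1)=1,f(2)=2,f(5)=5,f(10)=10 ⇒ 18
d|12:{12,6,4,3,2,1}  Σf=12+6+4+3+2+1=28
q^18  k|18↦f(k): 1:1 2:2 3:3 6:6 9:9 18:18  a_18=39
d|26:{1,2,13,26}  Σf=1+2+13+26=42
[q^30] f(30)=30,f(15)=15,f(10)=10,f(6)=6,f(5)=5,f(3)=3,f(2)=2,f(1)=1 ⇒ 72
n=31: 31·1 1·31  f→[31+1]=32

18, 28, 39, 42, 72, 32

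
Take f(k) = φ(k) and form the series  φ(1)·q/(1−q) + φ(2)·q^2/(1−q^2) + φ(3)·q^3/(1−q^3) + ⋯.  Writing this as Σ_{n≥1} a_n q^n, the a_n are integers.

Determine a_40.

n=40: 1·40 2·20 4·10 5·8 8·5 10·4 20·2 40·1  φ→[1+1+2+4+4+4+8+16]=40

a_40 = 40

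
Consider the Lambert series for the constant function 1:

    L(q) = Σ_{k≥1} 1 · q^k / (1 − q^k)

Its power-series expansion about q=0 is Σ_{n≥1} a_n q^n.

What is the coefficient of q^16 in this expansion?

a_16 = 5

[q^16] f(1)=1,f(2)=1,f(4)=1,f(8)=1,f(16)=1 ⇒ 5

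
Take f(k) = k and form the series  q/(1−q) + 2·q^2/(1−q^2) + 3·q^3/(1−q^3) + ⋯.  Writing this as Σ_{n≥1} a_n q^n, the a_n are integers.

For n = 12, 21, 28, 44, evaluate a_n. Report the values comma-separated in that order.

d|12:{1,2,3,4,6,12}  Σf=1+2+3+4+6+12=28
d|21:{1,3,7,21}  Σf=1+3+7+21=32
[q^28] f(1)=1,f(2)=2,f(4)=4,f(7)=7,f(14)=14,f(28)=28 ⇒ 56
[q^44] f(44)=44,f(22)=22,f(11)=11,f(4)=4,f(2)=2,f(1)=1 ⇒ 84

28, 32, 56, 84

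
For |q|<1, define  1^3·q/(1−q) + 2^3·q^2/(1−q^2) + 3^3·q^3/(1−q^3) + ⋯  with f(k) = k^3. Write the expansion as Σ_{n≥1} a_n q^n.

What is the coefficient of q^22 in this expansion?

d|22:{1,2,11,22}  Σf=1+8+1331+10648=11988

a_22 = 11988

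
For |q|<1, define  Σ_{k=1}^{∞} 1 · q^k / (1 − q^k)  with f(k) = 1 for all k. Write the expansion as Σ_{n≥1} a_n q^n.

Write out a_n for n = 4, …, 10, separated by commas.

d|4:{4,2,1}  Σf=1+1+1=3
n=5: 5·1 1·5  f→[1+1]=2
q^6  k|6↦f(k): 1:1 2:1 3:1 6:1  a_6=4
q^7  k|7↦f(k): 7:1 1:1  a_7=2
q^8  k|8↦f(k): 1:1 2:1 4:1 8:1  a_8=4
q^9  k|9↦f(k): 1:1 3:1 9:1  a_9=3
n=10: 10·1 5·2 2·5 1·10  f→[1+1+1+1]=4

3, 2, 4, 2, 4, 3, 4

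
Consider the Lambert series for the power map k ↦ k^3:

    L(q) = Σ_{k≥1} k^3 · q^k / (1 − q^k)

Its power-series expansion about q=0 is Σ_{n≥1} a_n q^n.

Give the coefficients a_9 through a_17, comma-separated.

757, 1134, 1332, 2044, 2198, 3096, 3528, 4681, 4914

[q^9] f(9)=729,f(3)=27,f(1)=1 ⇒ 757
[q^10] f(1)=1,f(2)=8,f(5)=125,f(10)=1000 ⇒ 1134
n=11: 1·11 11·1  f→[1+1331]=1332
q^12  k|12↦f(k): 12:1728 6:216 4:64 3:27 2:8 1:1  a_12=2044
q^13  k|13↦f(k): 13:2197 1:1  a_13=2198
q^14  k|14↦f(k): 1:1 2:8 7:343 14:2744  a_14=3096
n=15: 1·15 3·5 5·3 15·1  f→[1+27+125+3375]=3528
d|16:{1,2,4,8,16}  Σf=1+8+64+512+4096=4681
[q^17] f(17)=4913,f(1)=1 ⇒ 4914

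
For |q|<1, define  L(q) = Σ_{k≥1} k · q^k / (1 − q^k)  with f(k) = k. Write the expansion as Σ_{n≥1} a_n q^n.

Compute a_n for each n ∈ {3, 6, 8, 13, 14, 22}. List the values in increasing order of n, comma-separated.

4, 12, 15, 14, 24, 36

d|3:{3,1}  Σf=3+1=4
q^6  k|6↦f(k): 6:6 3:3 2:2 1:1  a_6=12
n=8: 8·1 4·2 2·4 1·8  f→[8+4+2+1]=15
[q^13] f(13)=13,f(1)=1 ⇒ 14
q^14  k|14↦f(k): 1:1 2:2 7:7 14:14  a_14=24
q^22  k|22↦f(k): 22:22 11:11 2:2 1:1  a_22=36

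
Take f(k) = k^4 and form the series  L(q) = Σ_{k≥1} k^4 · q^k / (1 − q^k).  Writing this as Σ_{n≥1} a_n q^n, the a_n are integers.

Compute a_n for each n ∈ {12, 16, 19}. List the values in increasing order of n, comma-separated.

q^12  k|12↦f(k): 1:1 2:16 3:81 4:256 6:1296 12:20736  a_12=22386
[q^16] f(1)=1,f(2)=16,f(4)=256,f(8)=4096,f(16)=65536 ⇒ 69905
q^19  k|19↦f(k): 19:130321 1:1  a_19=130322

22386, 69905, 130322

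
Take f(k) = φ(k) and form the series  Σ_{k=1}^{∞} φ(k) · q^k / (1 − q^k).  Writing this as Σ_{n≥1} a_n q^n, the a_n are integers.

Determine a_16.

n=16: 16·1 8·2 4·4 2·8 1·16  φ→[8+4+2+1+1]=16

a_16 = 16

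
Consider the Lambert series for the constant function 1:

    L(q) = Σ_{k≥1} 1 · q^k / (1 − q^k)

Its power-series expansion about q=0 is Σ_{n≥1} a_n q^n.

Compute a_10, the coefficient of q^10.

q^10  k|10↦f(k): 1:1 2:1 5:1 10:1  a_10=4

a_10 = 4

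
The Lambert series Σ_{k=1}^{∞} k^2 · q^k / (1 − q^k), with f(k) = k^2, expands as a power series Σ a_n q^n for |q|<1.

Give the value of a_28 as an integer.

n=28: 28·1 14·2 7·4 4·7 2·14 1·28  f→[784+196+49+16+4+1]=1050

a_28 = 1050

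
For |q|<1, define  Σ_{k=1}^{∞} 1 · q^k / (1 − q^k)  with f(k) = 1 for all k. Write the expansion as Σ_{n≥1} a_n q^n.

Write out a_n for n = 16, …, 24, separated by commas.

[q^16] f(16)=1,f(8)=1,f(4)=1,f(2)=1,f(1)=1 ⇒ 5
[q^17] f(17)=1,f(1)=1 ⇒ 2
[q^18] f(1)=1,f(2)=1,f(3)=1,f(6)=1,f(9)=1,f(18)=1 ⇒ 6
n=19: 19·1 1·19  f→[1+1]=2
q^20  k|20↦f(k): 1:1 2:1 4:1 5:1 10:1 20:1  a_20=6
d|21:{21,7,3,1}  Σf=1+1+1+1=4
q^22  k|22↦f(k): 22:1 11:1 2:1 1:1  a_22=4
[q^23] f(23)=1,f(1)=1 ⇒ 2
d|24:{1,2,3,4,6,8,12,24}  Σf=1+1+1+1+1+1+1+1=8

5, 2, 6, 2, 6, 4, 4, 2, 8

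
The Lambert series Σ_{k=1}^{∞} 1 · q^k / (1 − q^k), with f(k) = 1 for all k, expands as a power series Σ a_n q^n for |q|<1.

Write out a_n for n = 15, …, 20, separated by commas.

4, 5, 2, 6, 2, 6

[q^15] f(15)=1,f(5)=1,f(3)=1,f(1)=1 ⇒ 4
[q^16] f(1)=1,f(2)=1,f(4)=1,f(8)=1,f(16)=1 ⇒ 5
q^17  k|17↦f(k): 1:1 17:1  a_17=2
d|18:{18,9,6,3,2,1}  Σf=1+1+1+1+1+1=6
[q^19] f(19)=1,f(1)=1 ⇒ 2
n=20: 20·1 10·2 5·4 4·5 2·10 1·20  f→[1+1+1+1+1+1]=6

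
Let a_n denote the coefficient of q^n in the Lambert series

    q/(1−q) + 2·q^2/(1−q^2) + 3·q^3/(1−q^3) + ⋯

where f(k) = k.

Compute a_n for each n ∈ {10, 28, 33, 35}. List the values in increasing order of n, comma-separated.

18, 56, 48, 48

n=10: 1·10 2·5 5·2 10·1  f→[1+2+5+10]=18
q^28  k|28↦f(k): 28:28 14:14 7:7 4:4 2:2 1:1  a_28=56
d|33:{1,3,11,33}  Σf=1+3+11+33=48
n=35: 35·1 7·5 5·7 1·35  f→[35+7+5+1]=48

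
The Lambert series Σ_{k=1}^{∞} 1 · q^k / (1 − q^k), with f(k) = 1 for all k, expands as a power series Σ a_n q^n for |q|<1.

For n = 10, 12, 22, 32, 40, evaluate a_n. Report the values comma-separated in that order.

4, 6, 4, 6, 8

q^10  k|10↦f(k): 10:1 5:1 2:1 1:1  a_10=4
d|12:{12,6,4,3,2,1}  Σf=1+1+1+1+1+1=6
[q^22] f(1)=1,f(2)=1,f(11)=1,f(22)=1 ⇒ 4
[q^32] f(32)=1,f(16)=1,f(8)=1,f(4)=1,f(2)=1,f(1)=1 ⇒ 6
q^40  k|40↦f(k): 1:1 2:1 4:1 5:1 8:1 10:1 20:1 40:1  a_40=8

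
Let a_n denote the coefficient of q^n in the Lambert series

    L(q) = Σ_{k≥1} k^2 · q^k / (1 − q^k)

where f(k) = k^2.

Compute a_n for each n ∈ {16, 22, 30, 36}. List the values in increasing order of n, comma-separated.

[q^16] f(1)=1,f(2)=4,f(4)=16,f(8)=64,f(16)=256 ⇒ 341
d|22:{1,2,11,22}  Σf=1+4+121+484=610
q^30  k|30↦f(k): 30:900 15:225 10:100 6:36 5:25 3:9 2:4 1:1  a_30=1300
[q^36] f(36)=1296,f(18)=324,f(12)=144,f(9)=81,f(6)=36,f(4)=16,f(3)=9,f(2)=4,f(1)=1 ⇒ 1911

341, 610, 1300, 1911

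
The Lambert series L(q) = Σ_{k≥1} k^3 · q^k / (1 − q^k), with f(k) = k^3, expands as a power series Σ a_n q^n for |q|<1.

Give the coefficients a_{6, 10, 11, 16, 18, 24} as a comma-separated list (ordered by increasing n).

q^6  k|6↦f(k): 1:1 2:8 3:27 6:216  a_6=252
d|10:{1,2,5,10}  Σf=1+8+125+1000=1134
d|11:{1,11}  Σf=1+1331=1332
[q^16] f(1)=1,f(2)=8,f(4)=64,f(8)=512,f(16)=4096 ⇒ 4681
d|18:{1,2,3,6,9,18}  Σf=1+8+27+216+729+5832=6813
d|24:{1,2,3,4,6,8,12,24}  Σf=1+8+27+64+216+512+1728+13824=16380

252, 1134, 1332, 4681, 6813, 16380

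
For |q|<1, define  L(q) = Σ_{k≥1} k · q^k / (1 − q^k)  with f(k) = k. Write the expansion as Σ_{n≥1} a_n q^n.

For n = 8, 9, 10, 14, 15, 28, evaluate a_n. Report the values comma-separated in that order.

n=8: 8·1 4·2 2·4 1·8  f→[8+4+2+1]=15
d|9:{9,3,1}  Σf=9+3+1=13
[q^10] f(10)=10,f(5)=5,f(2)=2,f(1)=1 ⇒ 18
d|14:{1,2,7,14}  Σf=1+2+7+14=24
[q^15] f(1)=1,f(3)=3,f(5)=5,f(15)=15 ⇒ 24
n=28: 1·28 2·14 4·7 7·4 14·2 28·1  f→[1+2+4+7+14+28]=56

15, 13, 18, 24, 24, 56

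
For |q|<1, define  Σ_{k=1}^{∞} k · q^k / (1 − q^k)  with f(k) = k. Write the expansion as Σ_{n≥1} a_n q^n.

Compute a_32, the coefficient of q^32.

a_32 = 63

q^32  k|32↦f(k): 32:32 16:16 8:8 4:4 2:2 1:1  a_32=63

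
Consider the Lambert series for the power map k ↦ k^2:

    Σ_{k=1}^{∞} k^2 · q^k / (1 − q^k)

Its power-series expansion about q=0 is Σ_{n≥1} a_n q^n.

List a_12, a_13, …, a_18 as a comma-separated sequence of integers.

210, 170, 250, 260, 341, 290, 455

d|12:{1,2,3,4,6,12}  Σf=1+4+9+16+36+144=210
n=13: 13·1 1·13  f→[169+1]=170
q^14  k|14↦f(k): 1:1 2:4 7:49 14:196  a_14=250
n=15: 1·15 3·5 5·3 15·1  f→[1+9+25+225]=260
[q^16] f(1)=1,f(2)=4,f(4)=16,f(8)=64,f(16)=256 ⇒ 341
n=17: 1·17 17·1  f→[1+289]=290
q^18  k|18↦f(k): 18:324 9:81 6:36 3:9 2:4 1:1  a_18=455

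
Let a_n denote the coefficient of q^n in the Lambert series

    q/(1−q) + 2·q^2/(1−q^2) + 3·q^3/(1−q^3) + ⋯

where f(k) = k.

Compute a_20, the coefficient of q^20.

a_20 = 42

n=20: 1·20 2·10 4·5 5·4 10·2 20·1  f→[1+2+4+5+10+20]=42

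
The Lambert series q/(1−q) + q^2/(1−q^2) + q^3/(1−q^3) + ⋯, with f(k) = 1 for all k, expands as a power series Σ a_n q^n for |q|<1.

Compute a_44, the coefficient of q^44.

q^44  k|44↦f(k): 1:1 2:1 4:1 11:1 22:1 44:1  a_44=6

a_44 = 6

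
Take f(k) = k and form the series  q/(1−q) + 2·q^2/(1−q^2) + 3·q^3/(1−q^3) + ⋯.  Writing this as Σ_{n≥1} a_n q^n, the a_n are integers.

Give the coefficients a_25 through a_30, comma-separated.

n=25: 25·1 5·5 1·25  f→[25+5+1]=31
d|26:{1,2,13,26}  Σf=1+2+13+26=42
[q^27] f(1)=1,f(3)=3,f(9)=9,f(27)=27 ⇒ 40
n=28: 28·1 14·2 7·4 4·7 2·14 1·28  f→[28+14+7+4+2+1]=56
d|29:{1,29}  Σf=1+29=30
d|30:{30,15,10,6,5,3,2,1}  Σf=30+15+10+6+5+3+2+1=72

31, 42, 40, 56, 30, 72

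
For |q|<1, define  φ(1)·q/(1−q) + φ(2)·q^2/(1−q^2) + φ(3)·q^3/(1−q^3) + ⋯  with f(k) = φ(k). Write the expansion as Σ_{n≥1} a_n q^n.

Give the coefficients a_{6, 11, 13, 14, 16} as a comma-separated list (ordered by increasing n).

q^6  k|6↦φ(k): 1:1 2:1 3:2 6:2  a_6=6
d|11:{11,1}  Σφ=10+1=11
[q^13] φ(1)=1,φ(13)=12 ⇒ 13
[q^14] φ(14)=6,φ(7)=6,φ(2)=1,φ(1)=1 ⇒ 14
d|16:{1,2,4,8,16}  Σφ=1+1+2+4+8=16

6, 11, 13, 14, 16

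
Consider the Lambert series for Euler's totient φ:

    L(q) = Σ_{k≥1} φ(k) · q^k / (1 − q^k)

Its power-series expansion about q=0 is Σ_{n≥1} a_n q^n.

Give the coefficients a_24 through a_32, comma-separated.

[q^24] φ(1)=1,φ(2)=1,φ(3)=2,φ(4)=2,φ(6)=2,φ(8)=4,φ(12)=4,φ(24)=8 ⇒ 24
[q^25] φ(1)=1,φ(5)=4,φ(25)=20 ⇒ 25
[q^26] φ(1)=1,φ(2)=1,φ(13)=12,φ(26)=12 ⇒ 26
d|27:{1,3,9,27}  Σφ=1+2+6+18=27
d|28:{1,2,4,7,14,28}  Σφ=1+1+2+6+6+12=28
q^29  k|29↦φ(k): 29:28 1:1  a_29=29
q^30  k|30↦φ(k): 1:1 2:1 3:2 5:4 6:2 10:4 15:8 30:8  a_30=30
[q^31] φ(31)=30,φ(1)=1 ⇒ 31
[q^32] φ(1)=1,φ(2)=1,φ(4)=2,φ(8)=4,φ(16)=8,φ(32)=16 ⇒ 32

24, 25, 26, 27, 28, 29, 30, 31, 32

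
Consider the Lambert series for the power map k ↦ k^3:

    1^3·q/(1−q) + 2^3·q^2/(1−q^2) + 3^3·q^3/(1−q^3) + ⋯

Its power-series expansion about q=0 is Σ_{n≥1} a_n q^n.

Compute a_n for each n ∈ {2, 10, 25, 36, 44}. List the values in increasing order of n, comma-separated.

9, 1134, 15751, 55261, 97236

[q^2] f(1)=1,f(2)=8 ⇒ 9
n=10: 10·1 5·2 2·5 1·10  f→[1000+125+8+1]=1134
q^25  k|25↦f(k): 25:15625 5:125 1:1  a_25=15751
n=36: 1·36 2·18 3·12 4·9 6·6 9·4 12·3 18·2 36·1  f→[1+8+27+64+216+729+1728+5832+46656]=55261
[q^44] f(1)=1,f(2)=8,f(4)=64,f(11)=1331,f(22)=10648,f(44)=85184 ⇒ 97236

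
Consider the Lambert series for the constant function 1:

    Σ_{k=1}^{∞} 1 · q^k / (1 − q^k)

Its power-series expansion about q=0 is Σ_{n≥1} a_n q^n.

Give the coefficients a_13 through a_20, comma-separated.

2, 4, 4, 5, 2, 6, 2, 6

d|13:{1,13}  Σf=1+1=2
q^14  k|14↦f(k): 1:1 2:1 7:1 14:1  a_14=4
d|15:{15,5,3,1}  Σf=1+1+1+1=4
d|16:{1,2,4,8,16}  Σf=1+1+1+1+1=5
d|17:{17,1}  Σf=1+1=2
[q^18] f(1)=1,f(2)=1,f(3)=1,f(6)=1,f(9)=1,f(18)=1 ⇒ 6
n=19: 19·1 1·19  f→[1+1]=2
n=20: 20·1 10·2 5·4 4·5 2·10 1·20  f→[1+1+1+1+1+1]=6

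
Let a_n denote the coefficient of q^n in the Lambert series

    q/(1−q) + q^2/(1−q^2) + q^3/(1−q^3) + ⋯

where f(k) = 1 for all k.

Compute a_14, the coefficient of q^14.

a_14 = 4

[q^14] f(14)=1,f(7)=1,f(2)=1,f(1)=1 ⇒ 4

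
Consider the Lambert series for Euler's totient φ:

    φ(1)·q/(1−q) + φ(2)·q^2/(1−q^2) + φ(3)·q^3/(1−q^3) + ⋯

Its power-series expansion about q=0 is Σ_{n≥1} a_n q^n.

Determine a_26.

[q^26] φ(1)=1,φ(2)=1,φ(13)=12,φ(26)=12 ⇒ 26

a_26 = 26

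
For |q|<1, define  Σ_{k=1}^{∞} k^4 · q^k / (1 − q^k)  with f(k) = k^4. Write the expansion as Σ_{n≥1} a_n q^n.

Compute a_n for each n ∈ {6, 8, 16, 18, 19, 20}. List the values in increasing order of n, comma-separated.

1394, 4369, 69905, 112931, 130322, 170898

q^6  k|6↦f(k): 6:1296 3:81 2:16 1:1  a_6=1394
q^8  k|8↦f(k): 1:1 2:16 4:256 8:4096  a_8=4369
q^16  k|16↦f(k): 1:1 2:16 4:256 8:4096 16:65536  a_16=69905
q^18  k|18↦f(k): 1:1 2:16 3:81 6:1296 9:6561 18:104976  a_18=112931
n=19: 19·1 1·19  f→[130321+1]=130322
[q^20] f(20)=160000,f(10)=10000,f(5)=625,f(4)=256,f(2)=16,f(1)=1 ⇒ 170898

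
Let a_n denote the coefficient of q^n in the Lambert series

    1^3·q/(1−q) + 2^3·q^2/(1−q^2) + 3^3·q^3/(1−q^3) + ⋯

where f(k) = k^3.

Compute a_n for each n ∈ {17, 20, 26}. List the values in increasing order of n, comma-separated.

[q^17] f(17)=4913,f(1)=1 ⇒ 4914
d|20:{1,2,4,5,10,20}  Σf=1+8+64+125+1000+8000=9198
[q^26] f(26)=17576,f(13)=2197,f(2)=8,f(1)=1 ⇒ 19782

4914, 9198, 19782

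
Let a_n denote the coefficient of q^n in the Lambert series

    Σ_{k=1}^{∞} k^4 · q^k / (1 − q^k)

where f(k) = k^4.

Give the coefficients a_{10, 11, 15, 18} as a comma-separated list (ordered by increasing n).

10642, 14642, 51332, 112931

q^10  k|10↦f(k): 10:10000 5:625 2:16 1:1  a_10=10642
n=11: 1·11 11·1  f→[1+14641]=14642
d|15:{15,5,3,1}  Σf=50625+625+81+1=51332
d|18:{18,9,6,3,2,1}  Σf=104976+6561+1296+81+16+1=112931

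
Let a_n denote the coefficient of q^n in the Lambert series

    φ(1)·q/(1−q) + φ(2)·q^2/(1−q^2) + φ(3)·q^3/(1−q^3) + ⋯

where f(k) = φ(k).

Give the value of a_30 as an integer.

d|30:{1,2,3,5,6,10,15,30}  Σφ=1+1+2+4+2+4+8+8=30

a_30 = 30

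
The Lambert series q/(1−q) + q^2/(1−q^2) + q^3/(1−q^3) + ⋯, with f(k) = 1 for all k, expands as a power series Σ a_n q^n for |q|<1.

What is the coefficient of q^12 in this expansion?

[q^12] f(12)=1,f(6)=1,f(4)=1,f(3)=1,f(2)=1,f(1)=1 ⇒ 6

a_12 = 6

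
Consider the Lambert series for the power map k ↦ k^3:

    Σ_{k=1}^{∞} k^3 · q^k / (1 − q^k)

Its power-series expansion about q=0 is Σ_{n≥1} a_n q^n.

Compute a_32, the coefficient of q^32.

a_32 = 37449

[q^32] f(1)=1,f(2)=8,f(4)=64,f(8)=512,f(16)=4096,f(32)=32768 ⇒ 37449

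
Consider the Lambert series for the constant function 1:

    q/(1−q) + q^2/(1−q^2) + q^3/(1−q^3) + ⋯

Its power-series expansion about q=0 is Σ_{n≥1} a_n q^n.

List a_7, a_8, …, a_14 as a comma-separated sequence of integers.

n=7: 1·7 7·1  f→[1+1]=2
[q^8] f(1)=1,f(2)=1,f(4)=1,f(8)=1 ⇒ 4
q^9  k|9↦f(k): 1:1 3:1 9:1  a_9=3
n=10: 10·1 5·2 2·5 1·10  f→[1+1+1+1]=4
q^11  k|11↦f(k): 1:1 11:1  a_11=2
[q^12] f(12)=1,f(6)=1,f(4)=1,f(3)=1,f(2)=1,f(1)=1 ⇒ 6
q^13  k|13↦f(k): 13:1 1:1  a_13=2
q^14  k|14↦f(k): 1:1 2:1 7:1 14:1  a_14=4

2, 4, 3, 4, 2, 6, 2, 4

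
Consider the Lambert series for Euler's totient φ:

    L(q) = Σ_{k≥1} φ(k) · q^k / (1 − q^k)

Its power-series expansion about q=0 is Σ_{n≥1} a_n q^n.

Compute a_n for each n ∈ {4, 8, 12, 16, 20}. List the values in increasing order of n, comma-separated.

d|4:{4,2,1}  Σφ=2+1+1=4
[q^8] φ(1)=1,φ(2)=1,φ(4)=2,φ(8)=4 ⇒ 8
d|12:{12,6,4,3,2,1}  Σφ=4+2+2+2+1+1=12
q^16  k|16↦φ(k): 16:8 8:4 4:2 2:1 1:1  a_16=16
n=20: 1·20 2·10 4·5 5·4 10·2 20·1  φ→[1+1+2+4+4+8]=20

4, 8, 12, 16, 20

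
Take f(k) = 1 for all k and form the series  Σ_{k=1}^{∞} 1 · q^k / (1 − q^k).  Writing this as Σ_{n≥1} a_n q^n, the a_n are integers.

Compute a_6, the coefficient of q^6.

a_6 = 4

[q^6] f(1)=1,f(2)=1,f(3)=1,f(6)=1 ⇒ 4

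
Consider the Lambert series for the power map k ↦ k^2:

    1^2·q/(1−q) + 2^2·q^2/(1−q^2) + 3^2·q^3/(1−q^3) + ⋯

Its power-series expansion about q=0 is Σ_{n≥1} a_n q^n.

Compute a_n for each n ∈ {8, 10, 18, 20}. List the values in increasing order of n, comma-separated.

n=8: 1·8 2·4 4·2 8·1  f→[1+4+16+64]=85
n=10: 10·1 5·2 2·5 1·10  f→[100+25+4+1]=130
[q^18] f(1)=1,f(2)=4,f(3)=9,f(6)=36,f(9)=81,f(18)=324 ⇒ 455
q^20  k|20↦f(k): 20:400 10:100 5:25 4:16 2:4 1:1  a_20=546

85, 130, 455, 546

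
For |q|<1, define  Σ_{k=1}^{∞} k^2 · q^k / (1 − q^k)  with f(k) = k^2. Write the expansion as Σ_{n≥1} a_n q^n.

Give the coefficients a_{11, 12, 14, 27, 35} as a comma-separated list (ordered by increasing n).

122, 210, 250, 820, 1300

[q^11] f(11)=121,f(1)=1 ⇒ 122
d|12:{12,6,4,3,2,1}  Σf=144+36+16+9+4+1=210
d|14:{1,2,7,14}  Σf=1+4+49+196=250
q^27  k|27↦f(k): 27:729 9:81 3:9 1:1  a_27=820
q^35  k|35↦f(k): 35:1225 7:49 5:25 1:1  a_35=1300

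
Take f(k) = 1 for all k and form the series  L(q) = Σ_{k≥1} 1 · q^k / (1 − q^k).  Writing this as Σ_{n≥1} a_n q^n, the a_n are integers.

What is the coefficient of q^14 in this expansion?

d|14:{14,7,2,1}  Σf=1+1+1+1=4

a_14 = 4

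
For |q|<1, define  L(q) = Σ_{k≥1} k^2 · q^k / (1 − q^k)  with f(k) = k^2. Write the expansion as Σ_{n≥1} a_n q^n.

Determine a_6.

a_6 = 50

d|6:{1,2,3,6}  Σf=1+4+9+36=50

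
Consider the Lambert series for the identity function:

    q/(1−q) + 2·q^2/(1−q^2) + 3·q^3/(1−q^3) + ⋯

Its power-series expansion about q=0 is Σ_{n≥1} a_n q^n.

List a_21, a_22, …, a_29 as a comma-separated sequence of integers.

32, 36, 24, 60, 31, 42, 40, 56, 30

q^21  k|21↦f(k): 1:1 3:3 7:7 21:21  a_21=32
n=22: 1·22 2·11 11·2 22·1  f→[1+2+11+22]=36
q^23  k|23↦f(k): 1:1 23:23  a_23=24
q^24  k|24↦f(k): 24:24 12:12 8:8 6:6 4:4 3:3 2:2 1:1  a_24=60
q^25  k|25↦f(k): 1:1 5:5 25:25  a_25=31
n=26: 26·1 13·2 2·13 1·26  f→[26+13+2+1]=42
[q^27] f(1)=1,f(3)=3,f(9)=9,f(27)=27 ⇒ 40
n=28: 28·1 14·2 7·4 4·7 2·14 1·28  f→[28+14+7+4+2+1]=56
q^29  k|29↦f(k): 29:29 1:1  a_29=30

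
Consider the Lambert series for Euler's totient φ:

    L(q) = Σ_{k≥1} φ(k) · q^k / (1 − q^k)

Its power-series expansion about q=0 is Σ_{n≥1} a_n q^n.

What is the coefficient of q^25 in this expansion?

[q^25] φ(1)=1,φ(5)=4,φ(25)=20 ⇒ 25

a_25 = 25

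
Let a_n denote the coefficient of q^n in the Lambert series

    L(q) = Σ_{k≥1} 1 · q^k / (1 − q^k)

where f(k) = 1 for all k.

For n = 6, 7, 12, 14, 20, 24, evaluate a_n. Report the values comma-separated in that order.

[q^6] f(6)=1,f(3)=1,f(2)=1,f(1)=1 ⇒ 4
[q^7] f(7)=1,f(1)=1 ⇒ 2
q^12  k|12↦f(k): 1:1 2:1 3:1 4:1 6:1 12:1  a_12=6
d|14:{1,2,7,14}  Σf=1+1+1+1=4
d|20:{1,2,4,5,10,20}  Σf=1+1+1+1+1+1=6
n=24: 1·24 2·12 3·8 4·6 6·4 8·3 12·2 24·1  f→[1+1+1+1+1+1+1+1]=8

4, 2, 6, 4, 6, 8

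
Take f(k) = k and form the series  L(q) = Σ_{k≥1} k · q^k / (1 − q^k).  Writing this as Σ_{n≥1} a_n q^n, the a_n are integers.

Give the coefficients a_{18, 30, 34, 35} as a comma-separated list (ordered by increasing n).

d|18:{1,2,3,6,9,18}  Σf=1+2+3+6+9+18=39
n=30: 30·1 15·2 10·3 6·5 5·6 3·10 2·15 1·30  f→[30+15+10+6+5+3+2+1]=72
n=34: 1·34 2·17 17·2 34·1  f→[1+2+17+34]=54
n=35: 35·1 7·5 5·7 1·35  f→[35+7+5+1]=48

39, 72, 54, 48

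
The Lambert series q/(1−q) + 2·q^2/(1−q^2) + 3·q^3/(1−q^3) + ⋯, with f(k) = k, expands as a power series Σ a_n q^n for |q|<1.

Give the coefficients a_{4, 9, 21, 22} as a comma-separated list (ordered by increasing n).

n=4: 4·1 2·2 1·4  f→[4+2+1]=7
[q^9] f(1)=1,f(3)=3,f(9)=9 ⇒ 13
d|21:{21,7,3,1}  Σf=21+7+3+1=32
q^22  k|22↦f(k): 22:22 11:11 2:2 1:1  a_22=36

7, 13, 32, 36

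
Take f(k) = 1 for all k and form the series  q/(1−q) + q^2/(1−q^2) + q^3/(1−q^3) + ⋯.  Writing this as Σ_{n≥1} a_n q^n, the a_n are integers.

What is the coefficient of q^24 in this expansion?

[q^24] f(24)=1,f(12)=1,f(8)=1,f(6)=1,f(4)=1,f(3)=1,f(2)=1,f(1)=1 ⇒ 8

a_24 = 8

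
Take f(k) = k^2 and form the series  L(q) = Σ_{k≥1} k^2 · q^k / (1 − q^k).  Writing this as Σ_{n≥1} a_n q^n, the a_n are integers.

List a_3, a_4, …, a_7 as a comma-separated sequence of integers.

10, 21, 26, 50, 50

d|3:{3,1}  Σf=9+1=10
[q^4] f(4)=16,f(2)=4,f(1)=1 ⇒ 21
[q^5] f(1)=1,f(5)=25 ⇒ 26
q^6  k|6↦f(k): 6:36 3:9 2:4 1:1  a_6=50
n=7: 1·7 7·1  f→[1+49]=50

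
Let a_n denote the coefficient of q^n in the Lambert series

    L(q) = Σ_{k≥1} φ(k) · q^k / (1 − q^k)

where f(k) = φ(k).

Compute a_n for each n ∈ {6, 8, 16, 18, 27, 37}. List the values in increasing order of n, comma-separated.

n=6: 1·6 2·3 3·2 6·1  φ→[1+1+2+2]=6
q^8  k|8↦φ(k): 1:1 2:1 4:2 8:4  a_8=8
q^16  k|16↦φ(k): 16:8 8:4 4:2 2:1 1:1  a_16=16
[q^18] φ(18)=6,φ(9)=6,φ(6)=2,φ(3)=2,φ(2)=1,φ(1)=1 ⇒ 18
q^27  k|27↦φ(k): 27:18 9:6 3:2 1:1  a_27=27
d|37:{37,1}  Σφ=36+1=37

6, 8, 16, 18, 27, 37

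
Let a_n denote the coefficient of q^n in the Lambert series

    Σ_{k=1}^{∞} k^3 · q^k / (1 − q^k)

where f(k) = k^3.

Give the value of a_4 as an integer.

a_4 = 73

[q^4] f(4)=64,f(2)=8,f(1)=1 ⇒ 73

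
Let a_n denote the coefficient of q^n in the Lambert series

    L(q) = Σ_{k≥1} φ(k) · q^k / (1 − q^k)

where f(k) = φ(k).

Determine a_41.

d|41:{1,41}  Σφ=1+40=41

a_41 = 41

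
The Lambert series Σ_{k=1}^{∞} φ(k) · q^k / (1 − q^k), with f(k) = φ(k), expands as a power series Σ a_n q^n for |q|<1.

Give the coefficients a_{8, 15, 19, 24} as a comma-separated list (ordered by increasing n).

n=8: 1·8 2·4 4·2 8·1  φ→[1+1+2+4]=8
d|15:{1,3,5,15}  Σφ=1+2+4+8=15
d|19:{1,19}  Σφ=1+18=19
d|24:{1,2,3,4,6,8,12,24}  Σφ=1+1+2+2+2+4+4+8=24

8, 15, 19, 24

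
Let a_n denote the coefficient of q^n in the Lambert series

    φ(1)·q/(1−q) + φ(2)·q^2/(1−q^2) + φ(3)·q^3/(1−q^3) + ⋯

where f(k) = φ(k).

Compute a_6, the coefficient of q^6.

d|6:{1,2,3,6}  Σφ=1+1+2+2=6

a_6 = 6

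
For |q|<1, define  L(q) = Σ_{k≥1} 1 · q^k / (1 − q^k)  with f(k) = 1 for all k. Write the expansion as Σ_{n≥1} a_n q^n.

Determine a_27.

q^27  k|27↦f(k): 1:1 3:1 9:1 27:1  a_27=4

a_27 = 4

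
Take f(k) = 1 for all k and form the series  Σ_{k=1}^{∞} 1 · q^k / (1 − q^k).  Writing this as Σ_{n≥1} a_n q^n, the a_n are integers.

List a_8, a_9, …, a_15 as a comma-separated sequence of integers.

d|8:{8,4,2,1}  Σf=1+1+1+1=4
d|9:{1,3,9}  Σf=1+1+1=3
d|10:{1,2,5,10}  Σf=1+1+1+1=4
q^11  k|11↦f(k): 11:1 1:1  a_11=2
q^12  k|12↦f(k): 1:1 2:1 3:1 4:1 6:1 12:1  a_12=6
[q^13] f(1)=1,f(13)=1 ⇒ 2
n=14: 1·14 2·7 7·2 14·1  f→[1+1+1+1]=4
d|15:{1,3,5,15}  Σf=1+1+1+1=4

4, 3, 4, 2, 6, 2, 4, 4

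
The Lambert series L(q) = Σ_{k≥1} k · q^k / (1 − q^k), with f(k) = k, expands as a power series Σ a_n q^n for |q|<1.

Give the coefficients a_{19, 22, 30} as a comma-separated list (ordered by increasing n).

n=19: 1·19 19·1  f→[1+19]=20
d|22:{22,11,2,1}  Σf=22+11+2+1=36
[q^30] f(30)=30,f(15)=15,f(10)=10,f(6)=6,f(5)=5,f(3)=3,f(2)=2,f(1)=1 ⇒ 72

20, 36, 72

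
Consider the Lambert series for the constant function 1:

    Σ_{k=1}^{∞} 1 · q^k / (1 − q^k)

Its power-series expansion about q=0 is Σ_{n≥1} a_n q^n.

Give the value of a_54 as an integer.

a_54 = 8

d|54:{1,2,3,6,9,18,27,54}  Σf=1+1+1+1+1+1+1+1=8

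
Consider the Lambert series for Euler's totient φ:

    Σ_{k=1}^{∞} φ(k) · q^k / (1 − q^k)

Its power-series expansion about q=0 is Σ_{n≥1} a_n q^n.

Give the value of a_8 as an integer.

n=8: 1·8 2·4 4·2 8·1  φ→[1+1+2+4]=8

a_8 = 8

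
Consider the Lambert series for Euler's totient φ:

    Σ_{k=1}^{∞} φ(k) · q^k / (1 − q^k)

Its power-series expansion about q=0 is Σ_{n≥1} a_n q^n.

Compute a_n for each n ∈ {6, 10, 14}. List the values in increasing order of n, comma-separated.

n=6: 1·6 2·3 3·2 6·1  φ→[1+1+2+2]=6
[q^10] φ(10)=4,φ(5)=4,φ(2)=1,φ(1)=1 ⇒ 10
d|14:{14,7,2,1}  Σφ=6+6+1+1=14

6, 10, 14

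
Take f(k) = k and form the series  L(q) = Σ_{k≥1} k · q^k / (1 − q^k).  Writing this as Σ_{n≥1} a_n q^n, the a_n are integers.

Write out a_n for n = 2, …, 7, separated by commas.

3, 4, 7, 6, 12, 8

[q^2] f(1)=1,f(2)=2 ⇒ 3
n=3: 1·3 3·1  f→[1+3]=4
[q^4] f(4)=4,f(2)=2,f(1)=1 ⇒ 7
[q^5] f(5)=5,f(1)=1 ⇒ 6
q^6  k|6↦f(k): 1:1 2:2 3:3 6:6  a_6=12
d|7:{1,7}  Σf=1+7=8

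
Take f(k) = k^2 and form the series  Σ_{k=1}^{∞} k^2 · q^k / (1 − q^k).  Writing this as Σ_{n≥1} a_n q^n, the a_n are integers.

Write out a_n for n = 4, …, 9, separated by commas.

n=4: 4·1 2·2 1·4  f→[16+4+1]=21
d|5:{1,5}  Σf=1+25=26
[q^6] f(1)=1,f(2)=4,f(3)=9,f(6)=36 ⇒ 50
n=7: 7·1 1·7  f→[49+1]=50
[q^8] f(8)=64,f(4)=16,f(2)=4,f(1)=1 ⇒ 85
[q^9] f(1)=1,f(3)=9,f(9)=81 ⇒ 91

21, 26, 50, 50, 85, 91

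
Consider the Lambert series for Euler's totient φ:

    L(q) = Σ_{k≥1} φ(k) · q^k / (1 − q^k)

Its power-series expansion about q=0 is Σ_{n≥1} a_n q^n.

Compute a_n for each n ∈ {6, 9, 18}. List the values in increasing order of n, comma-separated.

[q^6] φ(6)=2,φ(3)=2,φ(2)=1,φ(1)=1 ⇒ 6
n=9: 1·9 3·3 9·1  φ→[1+2+6]=9
n=18: 18·1 9·2 6·3 3·6 2·9 1·18  φ→[6+6+2+2+1+1]=18

6, 9, 18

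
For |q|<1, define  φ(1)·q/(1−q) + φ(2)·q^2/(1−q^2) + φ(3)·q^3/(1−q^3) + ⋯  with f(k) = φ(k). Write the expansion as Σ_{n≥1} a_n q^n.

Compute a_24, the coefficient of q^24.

[q^24] φ(24)=8,φ(12)=4,φ(8)=4,φ(6)=2,φ(4)=2,φ(3)=2,φ(2)=1,φ(1)=1 ⇒ 24

a_24 = 24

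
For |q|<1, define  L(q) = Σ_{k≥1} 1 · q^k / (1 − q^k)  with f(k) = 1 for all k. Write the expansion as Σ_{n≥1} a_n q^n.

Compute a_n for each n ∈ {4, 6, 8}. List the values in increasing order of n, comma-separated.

3, 4, 4

[q^4] f(1)=1,f(2)=1,f(4)=1 ⇒ 3
[q^6] f(1)=1,f(2)=1,f(3)=1,f(6)=1 ⇒ 4
d|8:{1,2,4,8}  Σf=1+1+1+1=4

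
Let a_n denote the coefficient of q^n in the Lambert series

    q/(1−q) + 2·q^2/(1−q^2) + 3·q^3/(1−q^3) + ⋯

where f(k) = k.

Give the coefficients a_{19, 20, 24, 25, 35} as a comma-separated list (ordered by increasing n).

n=19: 1·19 19·1  f→[1+19]=20
d|20:{1,2,4,5,10,20}  Σf=1+2+4+5+10+20=42
[q^24] f(24)=24,f(12)=12,f(8)=8,f(6)=6,f(4)=4,f(3)=3,f(2)=2,f(1)=1 ⇒ 60
q^25  k|25↦f(k): 1:1 5:5 25:25  a_25=31
q^35  k|35↦f(k): 35:35 7:7 5:5 1:1  a_35=48

20, 42, 60, 31, 48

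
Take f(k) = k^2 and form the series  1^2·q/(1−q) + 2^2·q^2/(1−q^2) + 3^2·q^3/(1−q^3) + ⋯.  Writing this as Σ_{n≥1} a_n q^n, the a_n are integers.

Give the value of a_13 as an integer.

a_13 = 170

d|13:{1,13}  Σf=1+169=170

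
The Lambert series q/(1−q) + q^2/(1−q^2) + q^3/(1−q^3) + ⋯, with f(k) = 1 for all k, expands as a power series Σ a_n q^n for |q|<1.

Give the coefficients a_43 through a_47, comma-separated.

2, 6, 6, 4, 2

[q^43] f(43)=1,f(1)=1 ⇒ 2
d|44:{1,2,4,11,22,44}  Σf=1+1+1+1+1+1=6
q^45  k|45↦f(k): 1:1 3:1 5:1 9:1 15:1 45:1  a_45=6
q^46  k|46↦f(k): 1:1 2:1 23:1 46:1  a_46=4
n=47: 47·1 1·47  f→[1+1]=2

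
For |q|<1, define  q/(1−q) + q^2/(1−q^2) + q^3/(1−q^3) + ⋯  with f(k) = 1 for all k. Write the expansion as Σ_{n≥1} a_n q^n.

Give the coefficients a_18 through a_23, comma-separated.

6, 2, 6, 4, 4, 2

[q^18] f(18)=1,f(9)=1,f(6)=1,f(3)=1,f(2)=1,f(1)=1 ⇒ 6
q^19  k|19↦f(k): 19:1 1:1  a_19=2
[q^20] f(20)=1,f(10)=1,f(5)=1,f(4)=1,f(2)=1,f(1)=1 ⇒ 6
q^21  k|21↦f(k): 1:1 3:1 7:1 21:1  a_21=4
q^22  k|22↦f(k): 1:1 2:1 11:1 22:1  a_22=4
q^23  k|23↦f(k): 1:1 23:1  a_23=2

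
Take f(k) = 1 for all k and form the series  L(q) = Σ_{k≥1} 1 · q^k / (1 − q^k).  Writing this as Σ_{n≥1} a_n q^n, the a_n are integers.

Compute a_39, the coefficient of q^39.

a_39 = 4

[q^39] f(1)=1,f(3)=1,f(13)=1,f(39)=1 ⇒ 4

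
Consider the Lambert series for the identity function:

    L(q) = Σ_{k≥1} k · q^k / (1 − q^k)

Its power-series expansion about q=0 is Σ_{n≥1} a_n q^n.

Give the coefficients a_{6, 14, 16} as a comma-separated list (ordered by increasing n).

d|6:{1,2,3,6}  Σf=1+2+3+6=12
d|14:{1,2,7,14}  Σf=1+2+7+14=24
n=16: 16·1 8·2 4·4 2·8 1·16  f→[16+8+4+2+1]=31

12, 24, 31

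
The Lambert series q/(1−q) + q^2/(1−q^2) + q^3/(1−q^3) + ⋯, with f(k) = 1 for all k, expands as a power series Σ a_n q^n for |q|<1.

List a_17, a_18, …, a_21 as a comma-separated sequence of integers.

d|17:{17,1}  Σf=1+1=2
q^18  k|18↦f(k): 18:1 9:1 6:1 3:1 2:1 1:1  a_18=6
n=19: 19·1 1·19  f→[1+1]=2
d|20:{1,2,4,5,10,20}  Σf=1+1+1+1+1+1=6
[q^21] f(21)=1,f(7)=1,f(3)=1,f(1)=1 ⇒ 4

2, 6, 2, 6, 4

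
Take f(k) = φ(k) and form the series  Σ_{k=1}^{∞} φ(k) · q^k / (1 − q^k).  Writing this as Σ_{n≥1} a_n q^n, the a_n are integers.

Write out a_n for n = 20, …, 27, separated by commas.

n=20: 20·1 10·2 5·4 4·5 2·10 1·20  φ→[8+4+4+2+1+1]=20
d|21:{21,7,3,1}  Σφ=12+6+2+1=21
[q^22] φ(1)=1,φ(2)=1,φ(11)=10,φ(22)=10 ⇒ 22
[q^23] φ(1)=1,φ(23)=22 ⇒ 23
q^24  k|24↦φ(k): 24:8 12:4 8:4 6:2 4:2 3:2 2:1 1:1  a_24=24
d|25:{1,5,25}  Σφ=1+4+20=25
[q^26] φ(26)=12,φ(13)=12,φ(2)=1,φ(1)=1 ⇒ 26
q^27  k|27↦φ(k): 27:18 9:6 3:2 1:1  a_27=27

20, 21, 22, 23, 24, 25, 26, 27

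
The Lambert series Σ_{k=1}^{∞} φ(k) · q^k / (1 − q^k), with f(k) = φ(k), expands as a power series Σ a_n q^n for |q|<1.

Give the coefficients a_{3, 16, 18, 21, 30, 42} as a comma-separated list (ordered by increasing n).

d|3:{1,3}  Σφ=1+2=3
[q^16] φ(16)=8,φ(8)=4,φ(4)=2,φ(2)=1,φ(1)=1 ⇒ 16
[q^18] φ(18)=6,φ(9)=6,φ(6)=2,φ(3)=2,φ(2)=1,φ(1)=1 ⇒ 18
d|21:{1,3,7,21}  Σφ=1+2+6+12=21
q^30  k|30↦φ(k): 1:1 2:1 3:2 5:4 6:2 10:4 15:8 30:8  a_30=30
[q^42] φ(42)=12,φ(21)=12,φ(14)=6,φ(7)=6,φ(6)=2,φ(3)=2,φ(2)=1,φ(1)=1 ⇒ 42

3, 16, 18, 21, 30, 42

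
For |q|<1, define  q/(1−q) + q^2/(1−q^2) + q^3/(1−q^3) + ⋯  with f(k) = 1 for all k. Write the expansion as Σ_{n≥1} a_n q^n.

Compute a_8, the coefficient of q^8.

[q^8] f(8)=1,f(4)=1,f(2)=1,f(1)=1 ⇒ 4

a_8 = 4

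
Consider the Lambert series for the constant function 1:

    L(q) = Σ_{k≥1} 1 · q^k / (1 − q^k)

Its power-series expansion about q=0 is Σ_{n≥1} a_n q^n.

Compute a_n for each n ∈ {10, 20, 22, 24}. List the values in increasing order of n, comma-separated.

4, 6, 4, 8

q^10  k|10↦f(k): 10:1 5:1 2:1 1:1  a_10=4
n=20: 1·20 2·10 4·5 5·4 10·2 20·1  f→[1+1+1+1+1+1]=6
n=22: 22·1 11·2 2·11 1·22  f→[1+1+1+1]=4
q^24  k|24↦f(k): 1:1 2:1 3:1 4:1 6:1 8:1 12:1 24:1  a_24=8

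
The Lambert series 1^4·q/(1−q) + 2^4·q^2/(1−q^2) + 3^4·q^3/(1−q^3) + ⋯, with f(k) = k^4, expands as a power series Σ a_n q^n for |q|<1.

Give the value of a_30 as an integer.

a_30 = 872644

[q^30] f(1)=1,f(2)=16,f(3)=81,f(5)=625,f(6)=1296,f(10)=10000,f(15)=50625,f(30)=810000 ⇒ 872644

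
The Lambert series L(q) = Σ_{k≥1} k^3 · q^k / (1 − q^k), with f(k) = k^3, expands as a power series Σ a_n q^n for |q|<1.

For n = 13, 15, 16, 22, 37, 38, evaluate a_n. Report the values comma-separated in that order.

n=13: 1·13 13·1  f→[1+2197]=2198
[q^15] f(1)=1,f(3)=27,f(5)=125,f(15)=3375 ⇒ 3528
d|16:{16,8,4,2,1}  Σf=4096+512+64+8+1=4681
q^22  k|22↦f(k): 1:1 2:8 11:1331 22:10648  a_22=11988
q^37  k|37↦f(k): 1:1 37:50653  a_37=50654
[q^38] f(38)=54872,f(19)=6859,f(2)=8,f(1)=1 ⇒ 61740

2198, 3528, 4681, 11988, 50654, 61740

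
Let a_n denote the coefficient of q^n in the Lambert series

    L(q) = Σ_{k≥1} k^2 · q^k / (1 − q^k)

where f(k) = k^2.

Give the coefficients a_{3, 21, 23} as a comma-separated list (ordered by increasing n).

10, 500, 530

[q^3] f(3)=9,f(1)=1 ⇒ 10
d|21:{1,3,7,21}  Σf=1+9+49+441=500
n=23: 1·23 23·1  f→[1+529]=530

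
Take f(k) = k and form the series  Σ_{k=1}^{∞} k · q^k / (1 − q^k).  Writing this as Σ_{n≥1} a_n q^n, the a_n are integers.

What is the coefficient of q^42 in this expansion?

[q^42] f(1)=1,f(2)=2,f(3)=3,f(6)=6,f(7)=7,f(14)=14,f(21)=21,f(42)=42 ⇒ 96

a_42 = 96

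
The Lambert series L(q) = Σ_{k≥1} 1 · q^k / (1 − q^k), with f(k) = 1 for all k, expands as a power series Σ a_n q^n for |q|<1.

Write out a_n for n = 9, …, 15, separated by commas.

n=9: 1·9 3·3 9·1  f→[1+1+1]=3
n=10: 1·10 2·5 5·2 10·1  f→[1+1+1+1]=4
q^11  k|11↦f(k): 1:1 11:1  a_11=2
d|12:{12,6,4,3,2,1}  Σf=1+1+1+1+1+1=6
d|13:{1,13}  Σf=1+1=2
q^14  k|14↦f(k): 14:1 7:1 2:1 1:1  a_14=4
n=15: 15·1 5·3 3·5 1·15  f→[1+1+1+1]=4

3, 4, 2, 6, 2, 4, 4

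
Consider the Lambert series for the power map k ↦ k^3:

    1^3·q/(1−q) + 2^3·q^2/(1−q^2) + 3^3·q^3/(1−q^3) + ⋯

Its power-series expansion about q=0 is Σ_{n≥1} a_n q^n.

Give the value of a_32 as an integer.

[q^32] f(1)=1,f(2)=8,f(4)=64,f(8)=512,f(16)=4096,f(32)=32768 ⇒ 37449

a_32 = 37449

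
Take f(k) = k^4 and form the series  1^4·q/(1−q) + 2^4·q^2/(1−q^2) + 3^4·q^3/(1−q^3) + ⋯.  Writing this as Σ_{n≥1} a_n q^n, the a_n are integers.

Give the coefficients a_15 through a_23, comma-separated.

d|15:{1,3,5,15}  Σf=1+81+625+50625=51332
d|16:{1,2,4,8,16}  Σf=1+16+256+4096+65536=69905
[q^17] f(1)=1,f(17)=83521 ⇒ 83522
n=18: 18·1 9·2 6·3 3·6 2·9 1·18  f→[104976+6561+1296+81+16+1]=112931
q^19  k|19↦f(k): 1:1 19:130321  a_19=130322
[q^20] f(1)=1,f(2)=16,f(4)=256,f(5)=625,f(10)=10000,f(20)=160000 ⇒ 170898
[q^21] f(1)=1,f(3)=81,f(7)=2401,f(21)=194481 ⇒ 196964
[q^22] f(1)=1,f(2)=16,f(11)=14641,f(22)=234256 ⇒ 248914
n=23: 1·23 23·1  f→[1+279841]=279842

51332, 69905, 83522, 112931, 130322, 170898, 196964, 248914, 279842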